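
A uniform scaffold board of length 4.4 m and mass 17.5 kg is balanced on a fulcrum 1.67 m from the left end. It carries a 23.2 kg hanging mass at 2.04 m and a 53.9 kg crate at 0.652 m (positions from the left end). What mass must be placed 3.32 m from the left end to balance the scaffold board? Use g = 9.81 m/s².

Taking torques about the fulcrum (at 1.67 m from the left end):
Beam weight: 17.5 × 9.81 = 171.7 N down at 2.2 m → arm 0.53 m, τ = 171.7 × 0.53 = 91 N·m clockwise.
Hanging mass: 23.2 × 9.81 = 227.6 N down at 2.04 m → arm 0.37 m, τ = 227.6 × 0.37 = 84.21 N·m clockwise.
Crate: 53.9 × 9.81 = 528.8 N down at 0.652 m → arm 1.018 m, τ = 528.8 × 1.018 = 538.3 N·m counterclockwise.
Net moment of known loads = 363.1 N·m counterclockwise.
An unknown mass m at 3.32 m has arm 1.65 m; its moment is m·g·1.65 clockwise.
Balancing moments: m × 9.81 × 1.65 = 363.1, giving m = 363.1 / (9.81 × 1.65) = 22.4 kg.

m ≈ 22.4 kg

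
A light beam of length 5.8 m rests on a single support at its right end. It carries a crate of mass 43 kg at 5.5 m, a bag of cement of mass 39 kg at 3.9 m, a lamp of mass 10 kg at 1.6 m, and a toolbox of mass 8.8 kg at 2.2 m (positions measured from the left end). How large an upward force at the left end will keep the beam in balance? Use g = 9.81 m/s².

F ≈ 272 N

Taking torques about the right end:
Crate: 43 × 9.81 = 421.8 N down at 5.5 m → arm 0.3 m, τ = 421.8 × 0.3 = 126.5 N·m counterclockwise.
Bag of cement: 39 × 9.81 = 382.6 N down at 3.9 m → arm 1.9 m, τ = 382.6 × 1.9 = 726.9 N·m counterclockwise.
Lamp: 10 × 9.81 = 98.1 N down at 1.6 m → arm 4.2 m, τ = 98.1 × 4.2 = 412 N·m counterclockwise.
Toolbox: 8.8 × 9.81 = 86.33 N down at 2.2 m → arm 3.6 m, τ = 86.33 × 3.6 = 310.8 N·m counterclockwise.
Net moment of the loads = 1576 N·m counterclockwise.
The upward force F acts at the left end, arm 5.8 m, giving F × 5.8 clockwise.
Balancing moments: F × 5.8 = 1576, giving F = 1576 / 5.8 = 272 N.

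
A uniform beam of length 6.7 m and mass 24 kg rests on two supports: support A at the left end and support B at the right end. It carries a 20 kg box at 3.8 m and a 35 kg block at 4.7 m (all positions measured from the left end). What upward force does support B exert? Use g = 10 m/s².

Choose support A as the axis so its reaction then has zero moment arm.
Beam weight: 24 × 10 = 240 N down at 3.35 m → arm 3.35 m, τ = 240 × 3.35 = 804 N·m clockwise.
Box: 20 × 10 = 200 N down at 3.8 m → arm 3.8 m, τ = 200 × 3.8 = 760 N·m clockwise.
Block: 35 × 10 = 350 N down at 4.7 m → arm 4.7 m, τ = 350 × 4.7 = 1645 N·m clockwise.
Net load moment about support A = 3209 N·m clockwise.
Reaction R at support B is upward at 6.7 m, arm 6.7 m → moment R × 6.7 counterclockwise.
Setting net torque to zero: R × 6.7 = 3209 → R = 479 N.

R_B ≈ 479 N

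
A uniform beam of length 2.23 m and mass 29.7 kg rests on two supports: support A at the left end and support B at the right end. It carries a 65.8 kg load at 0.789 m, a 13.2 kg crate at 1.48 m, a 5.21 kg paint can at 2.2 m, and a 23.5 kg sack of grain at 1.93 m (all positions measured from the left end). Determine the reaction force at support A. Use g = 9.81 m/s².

About support B:
Beam weight: 29.7 × 9.81 = 291.4 N down at 1.115 m → arm 1.115 m, τ = 291.4 × 1.115 = 324.9 N·m counterclockwise.
Load: 65.8 × 9.81 = 645.5 N down at 0.789 m → arm 1.441 m, τ = 645.5 × 1.441 = 930.2 N·m counterclockwise.
Crate: 13.2 × 9.81 = 129.5 N down at 1.48 m → arm 0.75 m, τ = 129.5 × 0.75 = 97.12 N·m counterclockwise.
Paint can: 5.21 × 9.81 = 51.11 N down at 2.2 m → arm 0.03 m, τ = 51.11 × 0.03 = 1.533 N·m counterclockwise.
Sack of grain: 23.5 × 9.81 = 230.5 N down at 1.93 m → arm 0.3 m, τ = 230.5 × 0.3 = 69.15 N·m counterclockwise.
Net load moment about support B = 1423 N·m counterclockwise.
Reaction R at support A is upward at 0 m, arm 2.23 m → moment R × 2.23 clockwise.
Balancing moments: R × 2.23 = 1423, giving R = 638 N.

R_A ≈ 638 N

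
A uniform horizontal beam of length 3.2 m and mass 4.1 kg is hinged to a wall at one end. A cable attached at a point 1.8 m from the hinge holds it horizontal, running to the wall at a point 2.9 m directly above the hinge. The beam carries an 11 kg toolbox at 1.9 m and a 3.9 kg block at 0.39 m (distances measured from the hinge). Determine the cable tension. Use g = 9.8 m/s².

About the hinge:
Beam weight: 4.1 × 9.8 = 40.18 N down at 1.6 m → arm 1.6 m, τ = 40.18 × 1.6 = 64.29 N·m clockwise.
Toolbox: 11 × 9.8 = 107.8 N down at 1.9 m → arm 1.9 m, τ = 107.8 × 1.9 = 204.8 N·m clockwise.
Block: 3.9 × 9.8 = 38.22 N down at 0.39 m → arm 0.39 m, τ = 38.22 × 0.39 = 14.91 N·m clockwise.
Total clockwise load moment = 284 N·m.
The cable tension T acts at 1.8 m; only its component perpendicular to the beam, T sinθ, produces torque. sinθ = h/√(h²+d²) = 2.9/√(2.9²+1.8²) = 0.8496.
For rotational equilibrium, T × 1.8 × 0.8496 = 284, so T = 284 / 1.529 = 186 N.

T ≈ 186 N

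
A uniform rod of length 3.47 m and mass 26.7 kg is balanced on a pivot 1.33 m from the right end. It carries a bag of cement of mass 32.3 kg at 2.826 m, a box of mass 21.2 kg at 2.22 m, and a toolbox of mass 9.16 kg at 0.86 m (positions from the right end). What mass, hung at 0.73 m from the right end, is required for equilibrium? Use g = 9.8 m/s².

About the pivot (at 1.33 m from the right end):
Beam weight: 26.7 × 9.8 = 261.7 N down at 1.735 m → arm 0.405 m, τ = 261.7 × 0.405 = 106 N·m counterclockwise.
Bag of cement: 32.3 × 9.8 = 316.5 N down at 2.826 m → arm 1.496 m, τ = 316.5 × 1.496 = 473.5 N·m counterclockwise.
Box: 21.2 × 9.8 = 207.8 N down at 2.22 m → arm 0.89 m, τ = 207.8 × 0.89 = 184.9 N·m counterclockwise.
Toolbox: 9.16 × 9.8 = 89.77 N down at 0.86 m → arm 0.47 m, τ = 89.77 × 0.47 = 42.19 N·m clockwise.
Net moment of known loads = 722.2 N·m counterclockwise.
An unknown mass m at 0.73 m has arm 0.6 m; its moment is m·g·0.6 clockwise.
Balancing moments: m × 9.8 × 0.6 = 722.2, giving m = 722.2 / (9.8 × 0.6) = 123 kg.

m ≈ 123 kg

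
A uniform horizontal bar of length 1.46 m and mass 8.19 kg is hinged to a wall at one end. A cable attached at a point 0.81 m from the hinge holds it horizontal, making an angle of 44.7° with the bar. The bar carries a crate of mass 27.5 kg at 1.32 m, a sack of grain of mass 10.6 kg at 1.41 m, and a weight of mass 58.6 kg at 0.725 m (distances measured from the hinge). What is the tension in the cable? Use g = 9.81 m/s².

T ≈ 1720 N

Take moments about the hinge.
Beam weight: 8.19 × 9.81 = 80.34 N down at 0.73 m → arm 0.73 m, τ = 80.34 × 0.73 = 58.65 N·m clockwise.
Crate: 27.5 × 9.81 = 269.8 N down at 1.32 m → arm 1.32 m, τ = 269.8 × 1.32 = 356.1 N·m clockwise.
Sack of grain: 10.6 × 9.81 = 104 N down at 1.41 m → arm 1.41 m, τ = 104 × 1.41 = 146.6 N·m clockwise.
Weight: 58.6 × 9.81 = 574.9 N down at 0.725 m → arm 0.725 m, τ = 574.9 × 0.725 = 416.8 N·m clockwise.
Total clockwise load moment = 978.2 N·m.
The cable tension T acts at 0.81 m; only its component perpendicular to the bar, T sinθ, produces torque. sin 44.7° = 0.7034.
Setting net torque to zero: T × 0.81 × 0.7034 = 978.2 → T = 978.2 / 0.5698 = 1720 N.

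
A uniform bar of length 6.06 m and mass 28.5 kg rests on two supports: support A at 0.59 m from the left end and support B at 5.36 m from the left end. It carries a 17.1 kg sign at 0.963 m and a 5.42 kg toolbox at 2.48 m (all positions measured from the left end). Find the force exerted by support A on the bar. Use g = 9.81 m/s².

Choose support B as the axis so its reaction then has zero moment arm.
Beam weight: 28.5 × 9.81 = 279.6 N down at 3.03 m → arm 2.33 m, τ = 279.6 × 2.33 = 651.5 N·m counterclockwise.
Sign: 17.1 × 9.81 = 167.8 N down at 0.963 m → arm 4.397 m, τ = 167.8 × 4.397 = 737.8 N·m counterclockwise.
Toolbox: 5.42 × 9.81 = 53.17 N down at 2.48 m → arm 2.88 m, τ = 53.17 × 2.88 = 153.1 N·m counterclockwise.
Net load moment about support B = 1542 N·m counterclockwise.
Reaction R at support A is upward at 0.59 m, arm 4.77 m → moment R × 4.77 clockwise.
Στ = 0 ⇒ R × 4.77 = 1542 ⇒ R = 323 N.

R_A ≈ 323 N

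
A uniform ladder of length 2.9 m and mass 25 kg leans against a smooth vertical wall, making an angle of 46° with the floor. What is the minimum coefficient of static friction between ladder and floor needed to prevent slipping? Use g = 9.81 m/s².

μ_min ≈ 0.483

Sum moments about the foot of the ladder (the floor normal and friction both act there and drop out).
Ladder weight 25×9.81 = 245.2 N acts at 1.45 m along the ladder; its horizontal arm is 1.45·cos46° = 1.007 m → τ = 246.9 N·m clockwise.
Wall normal N acts horizontally at the top; its moment arm is the height L sinθ = 2.9·sin46° = 2.086 m, counterclockwise.
Στ = 0 ⇒ N × 2.086 = 246.9 ⇒ N = 118.4 N.
ΣFx = 0 ⇒ f = N_wall = 118.4 N. ΣFy = 0 ⇒ N_floor = 245.2 N.
μ_min = f / N_floor = 118.4 / 245.2 = 0.483.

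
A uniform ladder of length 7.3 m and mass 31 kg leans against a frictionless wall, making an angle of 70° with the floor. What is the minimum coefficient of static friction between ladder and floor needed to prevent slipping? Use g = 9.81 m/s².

About the foot of the ladder:
Ladder weight 31×9.81 = 304.1 N acts at 3.65 m along the ladder; its horizontal arm is 3.65·cos70° = 1.248 m → τ = 379.5 N·m clockwise.
Wall normal N acts horizontally at the top; its moment arm is the height L sinθ = 7.3·sin70° = 6.86 m, counterclockwise.
Balancing moments: N × 6.86 = 379.5, giving N = 55.32 N.
ΣFx = 0 ⇒ f = N_wall = 55.32 N. ΣFy = 0 ⇒ N_floor = 304.1 N.
μ_min = f / N_floor = 55.32 / 304.1 = 0.182.

μ_min ≈ 0.182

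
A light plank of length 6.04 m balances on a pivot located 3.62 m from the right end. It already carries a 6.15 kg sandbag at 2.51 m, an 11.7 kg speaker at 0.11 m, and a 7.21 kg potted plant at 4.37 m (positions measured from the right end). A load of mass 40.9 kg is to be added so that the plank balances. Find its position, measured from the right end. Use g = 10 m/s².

Take moments about the pivot (at 3.62 m from the right end).
Sandbag: 6.15 × 10 = 61.5 N down at 2.51 m → arm 1.11 m, τ = 61.5 × 1.11 = 68.27 N·m clockwise.
Speaker: 11.7 × 10 = 117 N down at 0.11 m → arm 3.51 m, τ = 117 × 3.51 = 410.7 N·m clockwise.
Potted plant: 7.21 × 10 = 72.1 N down at 4.37 m → arm 0.75 m, τ = 72.1 × 0.75 = 54.07 N·m counterclockwise.
Net moment of existing loads = 424.9 N·m clockwise.
The load weighs 40.9 × 10 = 409 N and must supply an equal counterclockwise moment, so its lever arm about the pivot is 424.9 / 409 = 1.04 m.
That puts it at 3.62 + 1.04 = 4.66 m from the right end.

x ≈ 4.66 m from the right end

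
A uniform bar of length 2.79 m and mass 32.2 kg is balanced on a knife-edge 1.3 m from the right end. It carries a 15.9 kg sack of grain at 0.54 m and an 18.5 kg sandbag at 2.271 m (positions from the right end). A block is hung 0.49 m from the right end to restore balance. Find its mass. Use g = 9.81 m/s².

Taking torques about the knife-edge (at 1.3 m from the right end):
Beam weight: 32.2 × 9.81 = 315.9 N down at 1.395 m → arm 0.095 m, τ = 315.9 × 0.095 = 30.01 N·m counterclockwise.
Sack of grain: 15.9 × 9.81 = 156 N down at 0.54 m → arm 0.76 m, τ = 156 × 0.76 = 118.6 N·m clockwise.
Sandbag: 18.5 × 9.81 = 181.5 N down at 2.271 m → arm 0.971 m, τ = 181.5 × 0.971 = 176.2 N·m counterclockwise.
Net moment of known loads = 87.61 N·m counterclockwise.
An unknown mass m at 0.49 m has arm 0.81 m; its moment is m·g·0.81 clockwise.
For rotational equilibrium, m × 9.81 × 0.81 = 87.61, so m = 87.61 / (9.81 × 0.81) = 11 kg.

m ≈ 11 kg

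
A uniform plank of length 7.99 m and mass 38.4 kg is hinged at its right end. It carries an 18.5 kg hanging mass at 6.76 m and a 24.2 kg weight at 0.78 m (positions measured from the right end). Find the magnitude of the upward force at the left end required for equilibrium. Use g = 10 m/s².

About the right end:
Beam weight: 38.4 × 10 = 384 N down at 3.995 m → arm 3.995 m, τ = 384 × 3.995 = 1534 N·m counterclockwise.
Hanging mass: 18.5 × 10 = 185 N down at 6.76 m → arm 6.76 m, τ = 185 × 6.76 = 1251 N·m counterclockwise.
Weight: 24.2 × 10 = 242 N down at 0.78 m → arm 0.78 m, τ = 242 × 0.78 = 188.8 N·m counterclockwise.
Net moment of the loads = 2974 N·m counterclockwise.
The upward force F acts at the left end, arm 7.99 m, giving F × 7.99 clockwise.
Balancing moments: F × 7.99 = 2974, giving F = 2974 / 7.99 = 372 N.

F ≈ 372 N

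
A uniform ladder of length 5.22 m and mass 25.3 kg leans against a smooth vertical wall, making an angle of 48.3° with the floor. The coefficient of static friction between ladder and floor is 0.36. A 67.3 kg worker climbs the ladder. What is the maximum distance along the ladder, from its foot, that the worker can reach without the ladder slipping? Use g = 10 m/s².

d ≈ 1.92 m

Taking torques about the foot of the ladder:
Ladder weight 25.3×10 = 253 N acts at 2.61 m along the ladder; its horizontal arm is 2.61·cos48.3° = 1.736 m → τ = 439.2 N·m clockwise.
Worker weight 67.3×10 = 673 N at distance d → arm d·cos48.3° → τ = 673·d·0.6652 clockwise.
Wall normal N at the top has arm L sinθ = 3.897 m counterclockwise, so Στ = 0 gives N·3.897 = 439.2 + 447.7·d.
ΣFy = 0 ⇒ N_floor = 926 N, so the maximum friction is μ_s·N_floor = 0.36×926 = 333.4 N. ΣFx = 0 ⇒ N_wall = f, so at the slipping point N = 333.4 N.
Substituting: 333.4×3.897 = 439.2 + 447.7·d ⇒ d = (1299 − 439.2) / 447.7 = 1.92 m.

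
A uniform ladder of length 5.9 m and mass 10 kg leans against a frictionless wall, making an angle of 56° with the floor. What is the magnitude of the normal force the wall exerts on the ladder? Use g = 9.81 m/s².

N_wall ≈ 33.1 N

Choose the foot of the ladder as the axis so the floor normal and friction both act there and drop out.
Ladder weight 10×9.81 = 98.1 N acts at 2.95 m along the ladder; its horizontal arm is 2.95·cos56° = 1.65 m → τ = 161.9 N·m clockwise.
Wall normal N acts horizontally at the top; its moment arm is the height L sinθ = 5.9·sin56° = 4.891 m, counterclockwise.
Στ = 0 ⇒ N × 4.891 = 161.9 ⇒ N = 33.1 N.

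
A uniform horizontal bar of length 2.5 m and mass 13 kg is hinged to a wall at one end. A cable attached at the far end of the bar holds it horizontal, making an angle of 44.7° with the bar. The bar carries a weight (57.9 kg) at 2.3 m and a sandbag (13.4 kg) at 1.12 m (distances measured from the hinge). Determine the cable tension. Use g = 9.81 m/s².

T ≈ 917 N

Take moments about the hinge.
Beam weight: 13 × 9.81 = 127.5 N down at 1.25 m → arm 1.25 m, τ = 127.5 × 1.25 = 159.4 N·m clockwise.
Weight: 57.9 × 9.81 = 568 N down at 2.3 m → arm 2.3 m, τ = 568 × 2.3 = 1306 N·m clockwise.
Sandbag: 13.4 × 9.81 = 131.5 N down at 1.12 m → arm 1.12 m, τ = 131.5 × 1.12 = 147.3 N·m clockwise.
Total clockwise load moment = 1613 N·m.
The cable tension T acts at 2.5 m; only its component perpendicular to the bar, T sinθ, produces torque. sin 44.7° = 0.7034.
Στ = 0 ⇒ T × 2.5 × 0.7034 = 1613 ⇒ T = 1613 / 1.759 = 917 N.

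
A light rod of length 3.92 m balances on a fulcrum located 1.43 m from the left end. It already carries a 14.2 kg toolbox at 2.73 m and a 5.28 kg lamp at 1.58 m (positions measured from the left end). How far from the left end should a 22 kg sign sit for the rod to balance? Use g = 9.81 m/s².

About the fulcrum (at 1.43 m from the left end):
Toolbox: 14.2 × 9.81 = 139.3 N down at 2.73 m → arm 1.3 m, τ = 139.3 × 1.3 = 181.1 N·m clockwise.
Lamp: 5.28 × 9.81 = 51.8 N down at 1.58 m → arm 0.15 m, τ = 51.8 × 0.15 = 7.77 N·m clockwise.
Net moment of existing loads = 188.9 N·m clockwise.
The sign weighs 22 × 9.81 = 215.8 N and must supply an equal counterclockwise moment, so its lever arm about the fulcrum is 188.9 / 215.8 = 0.875 m.
That puts it at 1.43 − 0.875 = 0.555 m from the left end.

x ≈ 0.555 m from the left end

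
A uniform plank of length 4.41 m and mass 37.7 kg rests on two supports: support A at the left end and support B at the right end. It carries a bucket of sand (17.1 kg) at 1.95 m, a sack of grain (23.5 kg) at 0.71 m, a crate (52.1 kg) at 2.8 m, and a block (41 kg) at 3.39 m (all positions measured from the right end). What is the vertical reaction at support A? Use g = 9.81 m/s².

Choose support B as the axis so its reaction then has zero moment arm.
Beam weight: 37.7 × 9.81 = 369.8 N down at 2.205 m → arm 2.205 m, τ = 369.8 × 2.205 = 815.4 N·m counterclockwise.
Bucket of sand: 17.1 × 9.81 = 167.8 N down at 1.95 m → arm 1.95 m, τ = 167.8 × 1.95 = 327.2 N·m counterclockwise.
Sack of grain: 23.5 × 9.81 = 230.5 N down at 0.71 m → arm 0.71 m, τ = 230.5 × 0.71 = 163.7 N·m counterclockwise.
Crate: 52.1 × 9.81 = 511.1 N down at 2.8 m → arm 2.8 m, τ = 511.1 × 2.8 = 1431 N·m counterclockwise.
Block: 41 × 9.81 = 402.2 N down at 3.39 m → arm 3.39 m, τ = 402.2 × 3.39 = 1363 N·m counterclockwise.
Net load moment about support B = 4100 N·m counterclockwise.
Reaction R at support A is upward at 4.41 m, arm 4.41 m → moment R × 4.41 clockwise.
For rotational equilibrium, R × 4.41 = 4100, so R = 930 N.

R_A ≈ 930 N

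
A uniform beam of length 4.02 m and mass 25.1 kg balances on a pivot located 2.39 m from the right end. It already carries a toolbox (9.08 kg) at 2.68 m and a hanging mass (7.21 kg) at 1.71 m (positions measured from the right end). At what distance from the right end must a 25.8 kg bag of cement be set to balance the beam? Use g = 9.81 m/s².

x ≈ 2.85 m from the right end

Sum moments about the pivot (at 2.39 m from the right end) (the support reaction has zero arm there).
Beam weight: 25.1 × 9.81 = 246.2 N down at 2.01 m → arm 0.38 m, τ = 246.2 × 0.38 = 93.56 N·m clockwise.
Toolbox: 9.08 × 9.81 = 89.07 N down at 2.68 m → arm 0.29 m, τ = 89.07 × 0.29 = 25.83 N·m counterclockwise.
Hanging mass: 7.21 × 9.81 = 70.73 N down at 1.71 m → arm 0.68 m, τ = 70.73 × 0.68 = 48.1 N·m clockwise.
Net moment of existing loads = 115.8 N·m clockwise.
The bag of cement weighs 25.8 × 9.81 = 253.1 N and must supply an equal counterclockwise moment, so its lever arm about the pivot is 115.8 / 253.1 = 0.458 m.
That puts it at 2.39 + 0.458 = 2.85 m from the right end.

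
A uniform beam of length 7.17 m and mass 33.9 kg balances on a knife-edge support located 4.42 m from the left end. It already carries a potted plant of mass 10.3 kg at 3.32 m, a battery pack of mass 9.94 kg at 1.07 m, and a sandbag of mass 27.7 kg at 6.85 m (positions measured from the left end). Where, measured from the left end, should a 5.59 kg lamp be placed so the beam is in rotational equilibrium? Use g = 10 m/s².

x ≈ 5.43 m from the left end

Sum moments about the knife-edge support (at 4.42 m from the left end) (the support reaction has zero arm there).
Beam weight: 33.9 × 10 = 339 N down at 3.585 m → arm 0.835 m, τ = 339 × 0.835 = 283.1 N·m counterclockwise.
Potted plant: 10.3 × 10 = 103 N down at 3.32 m → arm 1.1 m, τ = 103 × 1.1 = 113.3 N·m counterclockwise.
Battery pack: 9.94 × 10 = 99.4 N down at 1.07 m → arm 3.35 m, τ = 99.4 × 3.35 = 333 N·m counterclockwise.
Sandbag: 27.7 × 10 = 277 N down at 6.85 m → arm 2.43 m, τ = 277 × 2.43 = 673.1 N·m clockwise.
Net moment of existing loads = 56.3 N·m counterclockwise.
The lamp weighs 5.59 × 10 = 55.9 N and must supply an equal clockwise moment, so its lever arm about the knife-edge support is 56.3 / 55.9 = 1.01 m.
That puts it at 4.42 + 1.01 = 5.43 m from the left end.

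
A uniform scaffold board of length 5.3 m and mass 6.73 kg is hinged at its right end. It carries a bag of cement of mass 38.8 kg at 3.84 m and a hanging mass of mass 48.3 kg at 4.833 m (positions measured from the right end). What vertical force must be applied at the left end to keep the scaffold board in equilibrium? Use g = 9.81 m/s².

Choose the right end as the axis so the unknown pivot reaction has zero arm there.
Beam weight: 6.73 × 9.81 = 66.02 N down at 2.65 m → arm 2.65 m, τ = 66.02 × 2.65 = 175 N·m counterclockwise.
Bag of cement: 38.8 × 9.81 = 380.6 N down at 3.84 m → arm 3.84 m, τ = 380.6 × 3.84 = 1462 N·m counterclockwise.
Hanging mass: 48.3 × 9.81 = 473.8 N down at 4.833 m → arm 4.833 m, τ = 473.8 × 4.833 = 2290 N·m counterclockwise.
Net moment of the loads = 3927 N·m counterclockwise.
The upward force F acts at the left end, arm 5.3 m, giving F × 5.3 clockwise.
Balancing moments: F × 5.3 = 3927, giving F = 3927 / 5.3 = 741 N.

F ≈ 741 N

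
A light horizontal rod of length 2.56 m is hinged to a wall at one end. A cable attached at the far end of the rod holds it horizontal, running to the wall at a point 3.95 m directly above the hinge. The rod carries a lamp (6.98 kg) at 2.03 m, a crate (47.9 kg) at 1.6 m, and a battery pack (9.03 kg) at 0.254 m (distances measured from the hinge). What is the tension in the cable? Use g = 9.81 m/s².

Take moments about the hinge.
Lamp: 6.98 × 9.81 = 68.47 N down at 2.03 m → arm 2.03 m, τ = 68.47 × 2.03 = 139 N·m clockwise.
Crate: 47.9 × 9.81 = 469.9 N down at 1.6 m → arm 1.6 m, τ = 469.9 × 1.6 = 751.8 N·m clockwise.
Battery pack: 9.03 × 9.81 = 88.58 N down at 0.254 m → arm 0.254 m, τ = 88.58 × 0.254 = 22.5 N·m clockwise.
Total clockwise load moment = 913.3 N·m.
The cable tension T acts at 2.56 m; only its component perpendicular to the rod, T sinθ, produces torque. sinθ = h/√(h²+d²) = 3.95/√(3.95²+2.56²) = 0.8392.
Setting net torque to zero: T × 2.56 × 0.8392 = 913.3 → T = 913.3 / 2.148 = 425 N.

T ≈ 425 N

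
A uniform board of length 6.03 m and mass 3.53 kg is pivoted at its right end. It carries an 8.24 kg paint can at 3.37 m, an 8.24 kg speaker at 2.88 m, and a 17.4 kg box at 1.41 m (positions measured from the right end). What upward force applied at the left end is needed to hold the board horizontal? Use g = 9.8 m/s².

Choose the right end as the axis so the unknown pivot reaction has zero arm there.
Beam weight: 3.53 × 9.8 = 34.59 N down at 3.015 m → arm 3.015 m, τ = 34.59 × 3.015 = 104.3 N·m counterclockwise.
Paint can: 8.24 × 9.8 = 80.75 N down at 3.37 m → arm 3.37 m, τ = 80.75 × 3.37 = 272.1 N·m counterclockwise.
Speaker: 8.24 × 9.8 = 80.75 N down at 2.88 m → arm 2.88 m, τ = 80.75 × 2.88 = 232.6 N·m counterclockwise.
Box: 17.4 × 9.8 = 170.5 N down at 1.41 m → arm 1.41 m, τ = 170.5 × 1.41 = 240.4 N·m counterclockwise.
Net moment of the loads = 849.4 N·m counterclockwise.
The upward force F acts at the left end, arm 6.03 m, giving F × 6.03 clockwise.
Setting net torque to zero: F × 6.03 = 849.4 → F = 849.4 / 6.03 = 141 N.

F ≈ 141 N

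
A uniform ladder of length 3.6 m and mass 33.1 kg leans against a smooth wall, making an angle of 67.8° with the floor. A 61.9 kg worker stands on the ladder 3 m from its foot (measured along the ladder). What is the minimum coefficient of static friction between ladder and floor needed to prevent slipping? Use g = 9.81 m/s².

Taking torques about the foot of the ladder:
Ladder weight 33.1×9.81 = 324.7 N acts at 1.8 m along the ladder; its horizontal arm is 1.8·cos67.8° = 0.6801 m → τ = 220.8 N·m clockwise.
Worker: 61.9×9.81 = 607.2 N at 3 m → arm 1.134 m → τ = 688.6 N·m clockwise.
Wall normal N acts horizontally at the top; its moment arm is the height L sinθ = 3.6·sin67.8° = 3.333 m, counterclockwise.
Στ = 0 ⇒ N × 3.333 = 909.4 ⇒ N = 272.8 N.
ΣFx = 0 ⇒ f = N_wall = 272.8 N. ΣFy = 0 ⇒ N_floor = 931.9 N.
μ_min = f / N_floor = 272.8 / 931.9 = 0.293.

μ_min ≈ 0.293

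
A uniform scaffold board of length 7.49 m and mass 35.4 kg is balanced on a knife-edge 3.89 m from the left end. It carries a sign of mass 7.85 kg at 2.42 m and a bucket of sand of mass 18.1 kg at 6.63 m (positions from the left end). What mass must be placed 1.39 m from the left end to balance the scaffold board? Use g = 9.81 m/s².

m ≈ 13.2 kg

Taking torques about the knife-edge (at 3.89 m from the left end):
Beam weight: 35.4 × 9.81 = 347.3 N down at 3.745 m → arm 0.145 m, τ = 347.3 × 0.145 = 50.36 N·m counterclockwise.
Sign: 7.85 × 9.81 = 77.01 N down at 2.42 m → arm 1.47 m, τ = 77.01 × 1.47 = 113.2 N·m counterclockwise.
Bucket of sand: 18.1 × 9.81 = 177.6 N down at 6.63 m → arm 2.74 m, τ = 177.6 × 2.74 = 486.6 N·m clockwise.
Net moment of known loads = 323 N·m clockwise.
An unknown mass m at 1.39 m has arm 2.5 m; its moment is m·g·2.5 counterclockwise.
Balancing moments: m × 9.81 × 2.5 = 323, giving m = 323 / (9.81 × 2.5) = 13.2 kg.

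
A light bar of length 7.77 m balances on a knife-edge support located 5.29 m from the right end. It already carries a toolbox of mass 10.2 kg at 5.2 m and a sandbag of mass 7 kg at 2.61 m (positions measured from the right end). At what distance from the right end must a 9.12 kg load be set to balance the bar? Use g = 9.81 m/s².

About the knife-edge support (at 5.29 m from the right end):
Toolbox: 10.2 × 9.81 = 100.1 N down at 5.2 m → arm 0.09 m, τ = 100.1 × 0.09 = 9.009 N·m clockwise.
Sandbag: 7 × 9.81 = 68.67 N down at 2.61 m → arm 2.68 m, τ = 68.67 × 2.68 = 184 N·m clockwise.
Net moment of existing loads = 193 N·m clockwise.
The load weighs 9.12 × 9.81 = 89.47 N and must supply an equal counterclockwise moment, so its lever arm about the knife-edge support is 193 / 89.47 = 2.16 m.
That puts it at 5.29 + 2.16 = 7.45 m from the right end.

x ≈ 7.45 m from the right end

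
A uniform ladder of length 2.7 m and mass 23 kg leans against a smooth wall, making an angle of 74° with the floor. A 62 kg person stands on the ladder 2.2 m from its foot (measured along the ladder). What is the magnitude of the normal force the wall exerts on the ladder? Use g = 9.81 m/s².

Sum moments about the foot of the ladder (the floor normal and friction both act there and drop out).
Ladder weight 23×9.81 = 225.6 N acts at 1.35 m along the ladder; its horizontal arm is 1.35·cos74° = 0.3721 m → τ = 83.95 N·m clockwise.
Person: 62×9.81 = 608.2 N at 2.2 m → arm 0.6064 m → τ = 368.8 N·m clockwise.
Wall normal N acts horizontally at the top; its moment arm is the height L sinθ = 2.7·sin74° = 2.595 m, counterclockwise.
Balancing moments: N × 2.595 = 452.8, giving N = 174 N.

N_wall ≈ 174 N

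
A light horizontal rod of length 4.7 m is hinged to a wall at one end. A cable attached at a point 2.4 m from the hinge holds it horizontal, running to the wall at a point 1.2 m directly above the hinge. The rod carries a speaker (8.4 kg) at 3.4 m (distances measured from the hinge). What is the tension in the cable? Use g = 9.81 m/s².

Take moments about the hinge.
Speaker: 8.4 × 9.81 = 82.4 N down at 3.4 m → arm 3.4 m, τ = 82.4 × 3.4 = 280.2 N·m clockwise.
Total clockwise load moment = 280.2 N·m.
The cable tension T acts at 2.4 m; only its component perpendicular to the rod, T sinθ, produces torque. sinθ = h/√(h²+d²) = 1.2/√(1.2²+2.4²) = 0.4472.
Setting net torque to zero: T × 2.4 × 0.4472 = 280.2 → T = 280.2 / 1.073 = 261 N.

T ≈ 261 N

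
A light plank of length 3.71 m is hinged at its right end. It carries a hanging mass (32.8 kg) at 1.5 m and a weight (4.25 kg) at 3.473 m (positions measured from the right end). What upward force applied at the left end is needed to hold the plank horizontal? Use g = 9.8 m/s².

Take moments about the right end.
Hanging mass: 32.8 × 9.8 = 321.4 N down at 1.5 m → arm 1.5 m, τ = 321.4 × 1.5 = 482.1 N·m counterclockwise.
Weight: 4.25 × 9.8 = 41.65 N down at 3.473 m → arm 3.473 m, τ = 41.65 × 3.473 = 144.7 N·m counterclockwise.
Net moment of the loads = 626.8 N·m counterclockwise.
The upward force F acts at the left end, arm 3.71 m, giving F × 3.71 clockwise.
Setting net torque to zero: F × 3.71 = 626.8 → F = 626.8 / 3.71 = 169 N.

F ≈ 169 N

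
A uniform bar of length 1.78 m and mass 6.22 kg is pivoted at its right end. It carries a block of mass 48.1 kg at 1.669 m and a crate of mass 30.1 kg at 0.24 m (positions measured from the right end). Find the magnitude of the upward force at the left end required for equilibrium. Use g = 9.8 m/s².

F ≈ 512 N

Choose the right end as the axis so the unknown pivot reaction has zero arm there.
Beam weight: 6.22 × 9.8 = 60.96 N down at 0.89 m → arm 0.89 m, τ = 60.96 × 0.89 = 54.25 N·m counterclockwise.
Block: 48.1 × 9.8 = 471.4 N down at 1.669 m → arm 1.669 m, τ = 471.4 × 1.669 = 786.8 N·m counterclockwise.
Crate: 30.1 × 9.8 = 295 N down at 0.24 m → arm 0.24 m, τ = 295 × 0.24 = 70.8 N·m counterclockwise.
Net moment of the loads = 911.8 N·m counterclockwise.
The upward force F acts at the left end, arm 1.78 m, giving F × 1.78 clockwise.
Setting net torque to zero: F × 1.78 = 911.8 → F = 911.8 / 1.78 = 512 N.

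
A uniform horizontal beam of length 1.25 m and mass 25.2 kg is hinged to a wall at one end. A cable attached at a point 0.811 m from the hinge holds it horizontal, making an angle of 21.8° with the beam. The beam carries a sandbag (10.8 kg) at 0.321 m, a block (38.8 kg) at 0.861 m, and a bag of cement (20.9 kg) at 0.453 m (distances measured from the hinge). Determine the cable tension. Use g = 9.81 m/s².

About the hinge:
Beam weight: 25.2 × 9.81 = 247.2 N down at 0.625 m → arm 0.625 m, τ = 247.2 × 0.625 = 154.5 N·m clockwise.
Sandbag: 10.8 × 9.81 = 105.9 N down at 0.321 m → arm 0.321 m, τ = 105.9 × 0.321 = 33.99 N·m clockwise.
Block: 38.8 × 9.81 = 380.6 N down at 0.861 m → arm 0.861 m, τ = 380.6 × 0.861 = 327.7 N·m clockwise.
Bag of cement: 20.9 × 9.81 = 205 N down at 0.453 m → arm 0.453 m, τ = 205 × 0.453 = 92.87 N·m clockwise.
Total clockwise load moment = 609.1 N·m.
The cable tension T acts at 0.811 m; only its component perpendicular to the beam, T sinθ, produces torque. sin 21.8° = 0.3714.
Setting net torque to zero: T × 0.811 × 0.3714 = 609.1 → T = 609.1 / 0.3012 = 2020 N.

T ≈ 2020 N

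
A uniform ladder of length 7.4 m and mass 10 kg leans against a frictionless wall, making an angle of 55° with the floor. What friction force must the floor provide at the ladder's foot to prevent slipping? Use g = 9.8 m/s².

Take moments about the foot of the ladder.
Ladder weight 10×9.8 = 98 N acts at 3.7 m along the ladder; its horizontal arm is 3.7·cos55° = 2.122 m → τ = 208 N·m clockwise.
Wall normal N acts horizontally at the top; its moment arm is the height L sinθ = 7.4·sin55° = 6.062 m, counterclockwise.
Στ = 0 ⇒ N × 6.062 = 208 ⇒ N = 34.3 N.
ΣFx = 0: friction at the foot balances the wall's push, so f = N_wall = 34.3 N.

f ≈ 34.3 N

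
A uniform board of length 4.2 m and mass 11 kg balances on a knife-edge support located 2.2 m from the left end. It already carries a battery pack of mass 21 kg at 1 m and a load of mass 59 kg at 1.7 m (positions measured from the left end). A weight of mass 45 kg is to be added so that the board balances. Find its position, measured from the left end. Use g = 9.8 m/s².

x ≈ 3.44 m from the left end

Take moments about the knife-edge support (at 2.2 m from the left end).
Beam weight: 11 × 9.8 = 107.8 N down at 2.1 m → arm 0.1 m, τ = 107.8 × 0.1 = 10.78 N·m counterclockwise.
Battery pack: 21 × 9.8 = 205.8 N down at 1 m → arm 1.2 m, τ = 205.8 × 1.2 = 247 N·m counterclockwise.
Load: 59 × 9.8 = 578.2 N down at 1.7 m → arm 0.5 m, τ = 578.2 × 0.5 = 289.1 N·m counterclockwise.
Net moment of existing loads = 546.9 N·m counterclockwise.
The weight weighs 45 × 9.8 = 441 N and must supply an equal clockwise moment, so its lever arm about the knife-edge support is 546.9 / 441 = 1.24 m.
That puts it at 2.2 + 1.24 = 3.44 m from the left end.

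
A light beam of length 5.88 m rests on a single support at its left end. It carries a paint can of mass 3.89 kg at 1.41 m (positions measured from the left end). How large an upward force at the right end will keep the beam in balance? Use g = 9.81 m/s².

Take moments about the left end.
Paint can: 3.89 × 9.81 = 38.16 N down at 1.41 m → arm 1.41 m, τ = 38.16 × 1.41 = 53.81 N·m clockwise.
Net moment of the loads = 53.81 N·m clockwise.
The upward force F acts at the right end, arm 5.88 m, giving F × 5.88 counterclockwise.
Στ = 0 ⇒ F × 5.88 = 53.81 ⇒ F = 53.81 / 5.88 = 9.15 N.

F ≈ 9.15 N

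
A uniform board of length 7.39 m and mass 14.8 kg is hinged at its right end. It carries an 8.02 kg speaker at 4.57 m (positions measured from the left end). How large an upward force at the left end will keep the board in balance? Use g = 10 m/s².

Take moments about the right end.
Beam weight: 14.8 × 10 = 148 N down at 3.695 m → arm 3.695 m, τ = 148 × 3.695 = 546.9 N·m counterclockwise.
Speaker: 8.02 × 10 = 80.2 N down at 4.57 m → arm 2.82 m, τ = 80.2 × 2.82 = 226.2 N·m counterclockwise.
Net moment of the loads = 773.1 N·m counterclockwise.
The upward force F acts at the left end, arm 7.39 m, giving F × 7.39 clockwise.
Στ = 0 ⇒ F × 7.39 = 773.1 ⇒ F = 773.1 / 7.39 = 105 N.

F ≈ 105 N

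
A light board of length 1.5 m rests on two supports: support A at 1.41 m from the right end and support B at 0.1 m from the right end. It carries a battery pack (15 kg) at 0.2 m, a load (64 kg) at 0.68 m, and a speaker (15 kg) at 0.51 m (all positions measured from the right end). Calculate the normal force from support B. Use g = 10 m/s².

R_B ≈ 598 N

Sum moments about support A (its reaction then has zero moment arm).
Battery pack: 15 × 10 = 150 N down at 0.2 m → arm 1.21 m, τ = 150 × 1.21 = 181.5 N·m clockwise.
Load: 64 × 10 = 640 N down at 0.68 m → arm 0.73 m, τ = 640 × 0.73 = 467.2 N·m clockwise.
Speaker: 15 × 10 = 150 N down at 0.51 m → arm 0.9 m, τ = 150 × 0.9 = 135 N·m clockwise.
Net load moment about support A = 783.7 N·m clockwise.
Reaction R at support B is upward at 0.1 m, arm 1.31 m → moment R × 1.31 counterclockwise.
Balancing moments: R × 1.31 = 783.7, giving R = 598 N.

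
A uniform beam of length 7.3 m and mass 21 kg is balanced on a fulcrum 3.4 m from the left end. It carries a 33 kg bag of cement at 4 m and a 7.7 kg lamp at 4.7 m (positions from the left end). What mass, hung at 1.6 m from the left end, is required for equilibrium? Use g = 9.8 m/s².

Sum moments about the fulcrum (at 3.4 m from the left end) (the support reaction has zero arm there).
Beam weight: 21 × 9.8 = 205.8 N down at 3.65 m → arm 0.25 m, τ = 205.8 × 0.25 = 51.45 N·m clockwise.
Bag of cement: 33 × 9.8 = 323.4 N down at 4 m → arm 0.6 m, τ = 323.4 × 0.6 = 194 N·m clockwise.
Lamp: 7.7 × 9.8 = 75.46 N down at 4.7 m → arm 1.3 m, τ = 75.46 × 1.3 = 98.1 N·m clockwise.
Net moment of known loads = 343.5 N·m clockwise.
An unknown mass m at 1.6 m has arm 1.8 m; its moment is m·g·1.8 counterclockwise.
Setting net torque to zero: m × 9.8 × 1.8 = 343.5 → m = 343.5 / (9.8 × 1.8) = 19.5 kg.

m ≈ 19.5 kg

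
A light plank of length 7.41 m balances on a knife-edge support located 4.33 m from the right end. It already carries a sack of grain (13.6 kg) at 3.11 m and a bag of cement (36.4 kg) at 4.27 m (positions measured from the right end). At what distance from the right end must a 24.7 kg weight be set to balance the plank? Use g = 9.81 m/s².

Taking torques about the knife-edge support (at 4.33 m from the right end):
Sack of grain: 13.6 × 9.81 = 133.4 N down at 3.11 m → arm 1.22 m, τ = 133.4 × 1.22 = 162.7 N·m clockwise.
Bag of cement: 36.4 × 9.81 = 357.1 N down at 4.27 m → arm 0.06 m, τ = 357.1 × 0.06 = 21.43 N·m clockwise.
Net moment of existing loads = 184.1 N·m clockwise.
The weight weighs 24.7 × 9.81 = 242.3 N and must supply an equal counterclockwise moment, so its lever arm about the knife-edge support is 184.1 / 242.3 = 0.76 m.
That puts it at 4.33 + 0.76 = 5.09 m from the right end.

x ≈ 5.09 m from the right end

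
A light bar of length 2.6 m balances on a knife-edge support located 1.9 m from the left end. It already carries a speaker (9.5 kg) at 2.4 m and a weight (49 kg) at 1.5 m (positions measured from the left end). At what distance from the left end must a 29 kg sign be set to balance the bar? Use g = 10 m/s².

x ≈ 2.41 m from the left end

Take moments about the knife-edge support (at 1.9 m from the left end).
Speaker: 9.5 × 10 = 95 N down at 2.4 m → arm 0.5 m, τ = 95 × 0.5 = 47.5 N·m clockwise.
Weight: 49 × 10 = 490 N down at 1.5 m → arm 0.4 m, τ = 490 × 0.4 = 196 N·m counterclockwise.
Net moment of existing loads = 148.5 N·m counterclockwise.
The sign weighs 29 × 10 = 290 N and must supply an equal clockwise moment, so its lever arm about the knife-edge support is 148.5 / 290 = 0.512 m.
That puts it at 1.9 + 0.512 = 2.41 m from the left end.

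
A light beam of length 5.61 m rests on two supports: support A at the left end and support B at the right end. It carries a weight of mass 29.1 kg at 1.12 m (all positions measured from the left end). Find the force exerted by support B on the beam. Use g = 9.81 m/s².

Take moments about support A.
Weight: 29.1 × 9.81 = 285.5 N down at 1.12 m → arm 1.12 m, τ = 285.5 × 1.12 = 319.8 N·m clockwise.
Net load moment about support A = 319.8 N·m clockwise.
Reaction R at support B is upward at 5.61 m, arm 5.61 m → moment R × 5.61 counterclockwise.
Balancing moments: R × 5.61 = 319.8, giving R = 57 N.

R_B ≈ 57 N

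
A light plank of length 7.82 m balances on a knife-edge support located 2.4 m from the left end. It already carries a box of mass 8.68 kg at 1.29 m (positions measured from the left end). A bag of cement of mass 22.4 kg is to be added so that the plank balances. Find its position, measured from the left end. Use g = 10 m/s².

x ≈ 2.83 m from the left end

About the knife-edge support (at 2.4 m from the left end):
Box: 8.68 × 10 = 86.8 N down at 1.29 m → arm 1.11 m, τ = 86.8 × 1.11 = 96.35 N·m counterclockwise.
Net moment of existing loads = 96.35 N·m counterclockwise.
The bag of cement weighs 22.4 × 10 = 224 N and must supply an equal clockwise moment, so its lever arm about the knife-edge support is 96.35 / 224 = 0.43 m.
That puts it at 2.4 + 0.43 = 2.83 m from the left end.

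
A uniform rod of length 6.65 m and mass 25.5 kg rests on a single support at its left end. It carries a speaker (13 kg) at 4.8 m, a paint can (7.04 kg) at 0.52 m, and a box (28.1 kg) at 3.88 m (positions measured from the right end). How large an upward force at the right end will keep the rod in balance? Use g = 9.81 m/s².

Take moments about the left end.
Beam weight: 25.5 × 9.81 = 250.2 N down at 3.325 m → arm 3.325 m, τ = 250.2 × 3.325 = 831.9 N·m clockwise.
Speaker: 13 × 9.81 = 127.5 N down at 4.8 m → arm 1.85 m, τ = 127.5 × 1.85 = 235.9 N·m clockwise.
Paint can: 7.04 × 9.81 = 69.06 N down at 0.52 m → arm 6.13 m, τ = 69.06 × 6.13 = 423.3 N·m clockwise.
Box: 28.1 × 9.81 = 275.7 N down at 3.88 m → arm 2.77 m, τ = 275.7 × 2.77 = 763.7 N·m clockwise.
Net moment of the loads = 2255 N·m clockwise.
The upward force F acts at the right end, arm 6.65 m, giving F × 6.65 counterclockwise.
Balancing moments: F × 6.65 = 2255, giving F = 2255 / 6.65 = 339 N.

F ≈ 339 N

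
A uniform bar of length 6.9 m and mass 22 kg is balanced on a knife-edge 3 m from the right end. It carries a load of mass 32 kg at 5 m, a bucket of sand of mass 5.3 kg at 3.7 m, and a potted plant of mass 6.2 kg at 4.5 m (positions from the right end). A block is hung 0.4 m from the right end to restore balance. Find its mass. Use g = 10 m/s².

m ≈ 33.4 kg

Take moments about the knife-edge (at 3 m from the right end).
Beam weight: 22 × 10 = 220 N down at 3.45 m → arm 0.45 m, τ = 220 × 0.45 = 99 N·m counterclockwise.
Load: 32 × 10 = 320 N down at 5 m → arm 2 m, τ = 320 × 2 = 640 N·m counterclockwise.
Bucket of sand: 5.3 × 10 = 53 N down at 3.7 m → arm 0.7 m, τ = 53 × 0.7 = 37.1 N·m counterclockwise.
Potted plant: 6.2 × 10 = 62 N down at 4.5 m → arm 1.5 m, τ = 62 × 1.5 = 93 N·m counterclockwise.
Net moment of known loads = 869.1 N·m counterclockwise.
An unknown mass m at 0.4 m has arm 2.6 m; its moment is m·g·2.6 clockwise.
For rotational equilibrium, m × 10 × 2.6 = 869.1, so m = 869.1 / (10 × 2.6) = 33.4 kg.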